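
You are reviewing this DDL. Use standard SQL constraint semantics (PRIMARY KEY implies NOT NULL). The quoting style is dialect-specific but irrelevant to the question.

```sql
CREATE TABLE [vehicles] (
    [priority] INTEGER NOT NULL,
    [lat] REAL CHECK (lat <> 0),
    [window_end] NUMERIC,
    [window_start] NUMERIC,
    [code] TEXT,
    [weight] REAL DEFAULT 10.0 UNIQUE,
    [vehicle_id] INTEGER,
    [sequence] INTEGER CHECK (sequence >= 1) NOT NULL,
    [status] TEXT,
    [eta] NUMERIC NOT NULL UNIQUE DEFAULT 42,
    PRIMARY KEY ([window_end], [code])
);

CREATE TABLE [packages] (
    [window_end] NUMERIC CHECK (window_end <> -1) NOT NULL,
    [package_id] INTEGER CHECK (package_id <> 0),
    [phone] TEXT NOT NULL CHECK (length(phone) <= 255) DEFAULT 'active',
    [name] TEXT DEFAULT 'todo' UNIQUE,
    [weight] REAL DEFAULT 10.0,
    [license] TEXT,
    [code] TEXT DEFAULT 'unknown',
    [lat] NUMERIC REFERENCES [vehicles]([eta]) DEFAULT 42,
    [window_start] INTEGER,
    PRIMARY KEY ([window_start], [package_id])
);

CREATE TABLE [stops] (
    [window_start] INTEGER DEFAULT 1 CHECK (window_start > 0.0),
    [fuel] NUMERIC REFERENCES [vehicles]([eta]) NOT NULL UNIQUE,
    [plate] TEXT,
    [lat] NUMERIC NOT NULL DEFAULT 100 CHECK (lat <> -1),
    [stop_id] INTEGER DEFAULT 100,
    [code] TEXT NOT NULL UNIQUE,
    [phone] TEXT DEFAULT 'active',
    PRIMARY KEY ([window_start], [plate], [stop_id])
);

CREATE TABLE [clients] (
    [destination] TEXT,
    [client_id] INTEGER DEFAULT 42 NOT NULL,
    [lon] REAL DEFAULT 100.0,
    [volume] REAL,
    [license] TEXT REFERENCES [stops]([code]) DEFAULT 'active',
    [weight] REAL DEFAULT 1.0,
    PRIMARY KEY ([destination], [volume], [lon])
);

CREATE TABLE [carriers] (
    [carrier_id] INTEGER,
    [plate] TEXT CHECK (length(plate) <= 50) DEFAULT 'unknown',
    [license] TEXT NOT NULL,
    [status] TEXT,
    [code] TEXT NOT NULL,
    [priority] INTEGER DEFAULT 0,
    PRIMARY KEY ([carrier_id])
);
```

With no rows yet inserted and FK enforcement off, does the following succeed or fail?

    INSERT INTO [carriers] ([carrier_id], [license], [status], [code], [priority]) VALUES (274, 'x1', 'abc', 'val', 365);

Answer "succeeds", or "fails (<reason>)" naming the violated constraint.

succeeds

NOT NULL columns: carrier_id is supplied; code is supplied; license is supplied.
No constraint is violated.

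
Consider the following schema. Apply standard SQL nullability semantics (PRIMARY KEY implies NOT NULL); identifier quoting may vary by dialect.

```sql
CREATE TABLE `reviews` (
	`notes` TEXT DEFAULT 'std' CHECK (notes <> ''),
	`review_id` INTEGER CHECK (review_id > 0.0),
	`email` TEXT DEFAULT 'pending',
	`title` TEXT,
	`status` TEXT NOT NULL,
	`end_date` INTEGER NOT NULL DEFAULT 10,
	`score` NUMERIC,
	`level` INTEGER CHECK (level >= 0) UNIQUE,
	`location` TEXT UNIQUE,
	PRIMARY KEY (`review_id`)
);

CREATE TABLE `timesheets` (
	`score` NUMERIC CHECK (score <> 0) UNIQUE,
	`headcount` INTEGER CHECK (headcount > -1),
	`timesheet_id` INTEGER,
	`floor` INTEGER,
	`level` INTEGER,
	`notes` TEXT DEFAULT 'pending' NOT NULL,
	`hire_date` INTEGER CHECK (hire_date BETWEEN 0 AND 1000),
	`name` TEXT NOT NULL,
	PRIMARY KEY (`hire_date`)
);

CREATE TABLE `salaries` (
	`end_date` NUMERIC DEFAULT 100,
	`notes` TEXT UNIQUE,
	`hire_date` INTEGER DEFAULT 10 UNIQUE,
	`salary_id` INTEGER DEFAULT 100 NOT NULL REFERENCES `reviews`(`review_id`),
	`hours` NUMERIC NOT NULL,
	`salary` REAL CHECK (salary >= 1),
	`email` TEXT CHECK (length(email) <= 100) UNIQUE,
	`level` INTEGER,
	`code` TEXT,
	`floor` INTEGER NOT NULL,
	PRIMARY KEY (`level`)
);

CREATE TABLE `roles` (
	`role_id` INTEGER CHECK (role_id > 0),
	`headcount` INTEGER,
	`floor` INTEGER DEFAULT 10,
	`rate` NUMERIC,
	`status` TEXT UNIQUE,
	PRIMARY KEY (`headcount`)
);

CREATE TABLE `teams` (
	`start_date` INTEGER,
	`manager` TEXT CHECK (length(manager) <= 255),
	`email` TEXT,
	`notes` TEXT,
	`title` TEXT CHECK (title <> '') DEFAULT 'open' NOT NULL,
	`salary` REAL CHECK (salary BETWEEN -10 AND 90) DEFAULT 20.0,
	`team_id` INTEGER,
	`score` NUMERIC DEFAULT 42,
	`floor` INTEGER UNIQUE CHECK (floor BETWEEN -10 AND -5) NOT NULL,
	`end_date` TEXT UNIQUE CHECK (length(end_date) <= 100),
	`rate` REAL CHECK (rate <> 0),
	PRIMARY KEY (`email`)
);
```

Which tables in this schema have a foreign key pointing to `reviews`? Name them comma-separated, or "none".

- salaries.salary_id references reviews(review_id).

salaries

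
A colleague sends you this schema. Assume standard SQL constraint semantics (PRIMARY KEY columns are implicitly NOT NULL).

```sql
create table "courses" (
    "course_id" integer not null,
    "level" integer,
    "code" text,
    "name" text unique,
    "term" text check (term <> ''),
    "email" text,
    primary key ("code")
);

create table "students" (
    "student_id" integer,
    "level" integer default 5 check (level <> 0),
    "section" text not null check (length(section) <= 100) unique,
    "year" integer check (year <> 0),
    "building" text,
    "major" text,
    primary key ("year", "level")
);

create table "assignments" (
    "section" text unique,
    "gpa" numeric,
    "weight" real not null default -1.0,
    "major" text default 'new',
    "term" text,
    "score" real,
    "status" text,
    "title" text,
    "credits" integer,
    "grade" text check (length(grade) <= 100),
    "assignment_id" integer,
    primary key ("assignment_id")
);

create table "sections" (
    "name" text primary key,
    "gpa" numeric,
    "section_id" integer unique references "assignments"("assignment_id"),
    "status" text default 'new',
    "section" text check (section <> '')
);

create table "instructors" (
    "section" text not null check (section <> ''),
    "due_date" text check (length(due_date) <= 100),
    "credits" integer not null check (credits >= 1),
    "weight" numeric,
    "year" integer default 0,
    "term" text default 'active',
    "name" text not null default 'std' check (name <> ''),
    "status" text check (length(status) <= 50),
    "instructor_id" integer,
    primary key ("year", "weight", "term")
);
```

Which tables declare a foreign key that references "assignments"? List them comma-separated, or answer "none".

sections

- sections.section_id references assignments(assignment_id).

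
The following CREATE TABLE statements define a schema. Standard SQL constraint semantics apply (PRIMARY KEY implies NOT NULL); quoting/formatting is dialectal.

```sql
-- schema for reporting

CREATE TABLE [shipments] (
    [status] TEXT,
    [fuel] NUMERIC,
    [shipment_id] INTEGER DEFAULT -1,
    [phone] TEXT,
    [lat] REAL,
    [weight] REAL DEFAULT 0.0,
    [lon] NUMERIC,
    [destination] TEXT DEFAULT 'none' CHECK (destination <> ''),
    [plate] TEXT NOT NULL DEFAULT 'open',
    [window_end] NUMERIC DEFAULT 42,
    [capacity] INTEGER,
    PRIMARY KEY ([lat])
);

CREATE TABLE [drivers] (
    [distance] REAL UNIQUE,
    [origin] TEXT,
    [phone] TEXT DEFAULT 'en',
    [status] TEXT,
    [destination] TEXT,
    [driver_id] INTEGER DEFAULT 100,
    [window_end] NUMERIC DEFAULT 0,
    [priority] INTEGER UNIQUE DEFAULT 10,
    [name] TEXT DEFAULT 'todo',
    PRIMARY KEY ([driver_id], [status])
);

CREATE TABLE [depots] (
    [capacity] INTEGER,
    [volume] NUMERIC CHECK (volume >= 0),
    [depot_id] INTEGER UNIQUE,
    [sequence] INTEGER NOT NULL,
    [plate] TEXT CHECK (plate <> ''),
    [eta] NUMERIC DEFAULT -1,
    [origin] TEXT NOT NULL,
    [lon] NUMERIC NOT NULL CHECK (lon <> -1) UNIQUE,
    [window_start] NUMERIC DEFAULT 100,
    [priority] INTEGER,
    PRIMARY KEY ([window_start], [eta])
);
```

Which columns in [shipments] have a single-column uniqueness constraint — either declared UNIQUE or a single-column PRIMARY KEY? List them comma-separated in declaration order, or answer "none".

- status: no UNIQUE or single-column PK constraint.
- fuel: no UNIQUE or single-column PK constraint.
- shipment_id: no UNIQUE or single-column PK constraint.
- phone: no UNIQUE or single-column PK constraint.
- lat: single-column PRIMARY KEY → unique.
- weight: no UNIQUE or single-column PK constraint.
- lon: no UNIQUE or single-column PK constraint.
- destination: no UNIQUE or single-column PK constraint.
- plate: no UNIQUE or single-column PK constraint.
- window_end: no UNIQUE or single-column PK constraint.
- capacity: no UNIQUE or single-column PK constraint.

lat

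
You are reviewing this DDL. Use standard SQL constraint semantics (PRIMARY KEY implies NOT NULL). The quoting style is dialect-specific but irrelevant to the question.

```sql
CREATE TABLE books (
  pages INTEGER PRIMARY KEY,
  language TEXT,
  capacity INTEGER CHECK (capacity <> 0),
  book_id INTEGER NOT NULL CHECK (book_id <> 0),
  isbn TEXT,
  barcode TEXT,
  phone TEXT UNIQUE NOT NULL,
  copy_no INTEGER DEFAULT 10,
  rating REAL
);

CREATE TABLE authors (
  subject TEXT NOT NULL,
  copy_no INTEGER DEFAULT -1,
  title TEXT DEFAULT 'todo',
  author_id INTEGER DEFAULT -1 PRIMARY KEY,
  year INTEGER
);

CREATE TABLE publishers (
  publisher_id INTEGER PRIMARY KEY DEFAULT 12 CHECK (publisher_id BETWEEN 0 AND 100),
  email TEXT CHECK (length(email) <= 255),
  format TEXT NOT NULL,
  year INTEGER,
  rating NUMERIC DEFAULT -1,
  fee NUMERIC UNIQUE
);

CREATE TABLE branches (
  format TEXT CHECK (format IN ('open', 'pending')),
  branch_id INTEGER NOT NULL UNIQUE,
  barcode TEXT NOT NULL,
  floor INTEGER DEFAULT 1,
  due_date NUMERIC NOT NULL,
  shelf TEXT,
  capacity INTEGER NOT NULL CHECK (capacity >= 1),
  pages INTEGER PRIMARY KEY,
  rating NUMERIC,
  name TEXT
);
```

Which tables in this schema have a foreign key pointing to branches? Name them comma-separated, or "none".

No REFERENCES clause anywhere in the schema names branches.

none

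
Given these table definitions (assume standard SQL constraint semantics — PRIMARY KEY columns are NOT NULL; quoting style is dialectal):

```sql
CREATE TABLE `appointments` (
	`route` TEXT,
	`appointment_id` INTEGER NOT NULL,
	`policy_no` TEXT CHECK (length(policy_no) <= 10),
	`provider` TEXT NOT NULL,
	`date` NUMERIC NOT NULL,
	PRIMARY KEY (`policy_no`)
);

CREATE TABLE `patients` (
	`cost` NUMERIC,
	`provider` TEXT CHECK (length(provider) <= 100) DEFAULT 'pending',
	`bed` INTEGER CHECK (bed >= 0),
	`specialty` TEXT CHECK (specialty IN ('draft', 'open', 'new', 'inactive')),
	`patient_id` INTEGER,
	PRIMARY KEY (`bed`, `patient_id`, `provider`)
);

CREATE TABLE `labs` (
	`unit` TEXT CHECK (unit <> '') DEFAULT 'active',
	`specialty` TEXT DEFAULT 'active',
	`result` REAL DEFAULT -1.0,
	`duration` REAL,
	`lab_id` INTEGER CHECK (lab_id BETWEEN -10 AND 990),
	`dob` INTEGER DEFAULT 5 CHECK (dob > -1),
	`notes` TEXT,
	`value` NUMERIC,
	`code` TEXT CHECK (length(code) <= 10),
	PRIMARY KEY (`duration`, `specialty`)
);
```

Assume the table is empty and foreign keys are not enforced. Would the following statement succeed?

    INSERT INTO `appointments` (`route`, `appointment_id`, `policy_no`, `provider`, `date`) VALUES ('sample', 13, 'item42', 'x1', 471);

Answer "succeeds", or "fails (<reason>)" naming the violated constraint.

succeeds

NOT NULL columns: appointment_id is supplied; date is supplied; policy_no is supplied; provider is supplied.
CHECK constraints: 'item42' satisfies (length(policy_no) <= 10).
No constraint is violated.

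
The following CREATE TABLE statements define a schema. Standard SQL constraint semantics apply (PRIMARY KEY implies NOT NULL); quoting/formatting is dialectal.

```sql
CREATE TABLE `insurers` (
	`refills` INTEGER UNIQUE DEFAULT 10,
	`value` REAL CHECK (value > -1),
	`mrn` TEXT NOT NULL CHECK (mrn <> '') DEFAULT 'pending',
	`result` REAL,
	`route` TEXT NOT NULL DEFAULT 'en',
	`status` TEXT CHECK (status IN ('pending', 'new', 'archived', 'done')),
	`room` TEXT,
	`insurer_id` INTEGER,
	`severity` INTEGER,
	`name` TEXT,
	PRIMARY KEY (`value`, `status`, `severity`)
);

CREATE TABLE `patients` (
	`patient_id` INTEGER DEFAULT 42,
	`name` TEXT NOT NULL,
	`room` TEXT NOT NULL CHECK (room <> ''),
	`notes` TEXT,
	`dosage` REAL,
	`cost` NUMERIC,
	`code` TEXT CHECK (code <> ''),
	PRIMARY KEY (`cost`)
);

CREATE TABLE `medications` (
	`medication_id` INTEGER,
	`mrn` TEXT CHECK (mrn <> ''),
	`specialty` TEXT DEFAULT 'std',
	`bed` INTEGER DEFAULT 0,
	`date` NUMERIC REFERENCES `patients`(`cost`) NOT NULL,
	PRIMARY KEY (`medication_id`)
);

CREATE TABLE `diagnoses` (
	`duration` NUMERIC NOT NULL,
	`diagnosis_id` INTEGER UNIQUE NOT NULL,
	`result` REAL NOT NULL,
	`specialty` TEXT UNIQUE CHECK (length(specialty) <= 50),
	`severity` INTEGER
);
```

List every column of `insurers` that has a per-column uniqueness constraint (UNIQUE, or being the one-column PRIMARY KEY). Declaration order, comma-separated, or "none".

- refills: declared UNIQUE → unique.
- value: part of a composite PRIMARY KEY — only the tuple is unique, not this column on its own.
- mrn: no UNIQUE or single-column PK constraint.
- result: no UNIQUE or single-column PK constraint.
- route: no UNIQUE or single-column PK constraint.
- status: part of a composite PRIMARY KEY — only the tuple is unique, not this column on its own.
- room: no UNIQUE or single-column PK constraint.
- insurer_id: no UNIQUE or single-column PK constraint.
- severity: part of a composite PRIMARY KEY — only the tuple is unique, not this column on its own.
- name: no UNIQUE or single-column PK constraint.

refills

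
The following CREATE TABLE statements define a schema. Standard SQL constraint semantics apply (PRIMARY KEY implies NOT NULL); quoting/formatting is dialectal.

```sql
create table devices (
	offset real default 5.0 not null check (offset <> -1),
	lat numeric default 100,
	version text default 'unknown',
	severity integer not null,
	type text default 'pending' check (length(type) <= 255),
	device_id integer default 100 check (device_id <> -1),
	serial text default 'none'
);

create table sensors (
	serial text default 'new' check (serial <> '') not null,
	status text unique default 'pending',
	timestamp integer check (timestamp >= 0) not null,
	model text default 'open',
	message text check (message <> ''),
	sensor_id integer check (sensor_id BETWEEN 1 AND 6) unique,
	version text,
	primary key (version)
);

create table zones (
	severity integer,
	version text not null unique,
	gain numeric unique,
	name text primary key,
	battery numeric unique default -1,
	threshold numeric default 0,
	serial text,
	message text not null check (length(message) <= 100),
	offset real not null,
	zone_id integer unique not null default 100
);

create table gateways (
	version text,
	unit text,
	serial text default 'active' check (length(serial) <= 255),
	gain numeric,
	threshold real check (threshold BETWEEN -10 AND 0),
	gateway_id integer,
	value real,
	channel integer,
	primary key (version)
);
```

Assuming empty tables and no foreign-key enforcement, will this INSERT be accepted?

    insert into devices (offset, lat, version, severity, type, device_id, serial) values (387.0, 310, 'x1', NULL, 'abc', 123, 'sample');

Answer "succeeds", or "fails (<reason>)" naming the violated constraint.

severity is explicitly set to NULL, but severity is declared NOT NULL.

fails (NOT NULL on severity)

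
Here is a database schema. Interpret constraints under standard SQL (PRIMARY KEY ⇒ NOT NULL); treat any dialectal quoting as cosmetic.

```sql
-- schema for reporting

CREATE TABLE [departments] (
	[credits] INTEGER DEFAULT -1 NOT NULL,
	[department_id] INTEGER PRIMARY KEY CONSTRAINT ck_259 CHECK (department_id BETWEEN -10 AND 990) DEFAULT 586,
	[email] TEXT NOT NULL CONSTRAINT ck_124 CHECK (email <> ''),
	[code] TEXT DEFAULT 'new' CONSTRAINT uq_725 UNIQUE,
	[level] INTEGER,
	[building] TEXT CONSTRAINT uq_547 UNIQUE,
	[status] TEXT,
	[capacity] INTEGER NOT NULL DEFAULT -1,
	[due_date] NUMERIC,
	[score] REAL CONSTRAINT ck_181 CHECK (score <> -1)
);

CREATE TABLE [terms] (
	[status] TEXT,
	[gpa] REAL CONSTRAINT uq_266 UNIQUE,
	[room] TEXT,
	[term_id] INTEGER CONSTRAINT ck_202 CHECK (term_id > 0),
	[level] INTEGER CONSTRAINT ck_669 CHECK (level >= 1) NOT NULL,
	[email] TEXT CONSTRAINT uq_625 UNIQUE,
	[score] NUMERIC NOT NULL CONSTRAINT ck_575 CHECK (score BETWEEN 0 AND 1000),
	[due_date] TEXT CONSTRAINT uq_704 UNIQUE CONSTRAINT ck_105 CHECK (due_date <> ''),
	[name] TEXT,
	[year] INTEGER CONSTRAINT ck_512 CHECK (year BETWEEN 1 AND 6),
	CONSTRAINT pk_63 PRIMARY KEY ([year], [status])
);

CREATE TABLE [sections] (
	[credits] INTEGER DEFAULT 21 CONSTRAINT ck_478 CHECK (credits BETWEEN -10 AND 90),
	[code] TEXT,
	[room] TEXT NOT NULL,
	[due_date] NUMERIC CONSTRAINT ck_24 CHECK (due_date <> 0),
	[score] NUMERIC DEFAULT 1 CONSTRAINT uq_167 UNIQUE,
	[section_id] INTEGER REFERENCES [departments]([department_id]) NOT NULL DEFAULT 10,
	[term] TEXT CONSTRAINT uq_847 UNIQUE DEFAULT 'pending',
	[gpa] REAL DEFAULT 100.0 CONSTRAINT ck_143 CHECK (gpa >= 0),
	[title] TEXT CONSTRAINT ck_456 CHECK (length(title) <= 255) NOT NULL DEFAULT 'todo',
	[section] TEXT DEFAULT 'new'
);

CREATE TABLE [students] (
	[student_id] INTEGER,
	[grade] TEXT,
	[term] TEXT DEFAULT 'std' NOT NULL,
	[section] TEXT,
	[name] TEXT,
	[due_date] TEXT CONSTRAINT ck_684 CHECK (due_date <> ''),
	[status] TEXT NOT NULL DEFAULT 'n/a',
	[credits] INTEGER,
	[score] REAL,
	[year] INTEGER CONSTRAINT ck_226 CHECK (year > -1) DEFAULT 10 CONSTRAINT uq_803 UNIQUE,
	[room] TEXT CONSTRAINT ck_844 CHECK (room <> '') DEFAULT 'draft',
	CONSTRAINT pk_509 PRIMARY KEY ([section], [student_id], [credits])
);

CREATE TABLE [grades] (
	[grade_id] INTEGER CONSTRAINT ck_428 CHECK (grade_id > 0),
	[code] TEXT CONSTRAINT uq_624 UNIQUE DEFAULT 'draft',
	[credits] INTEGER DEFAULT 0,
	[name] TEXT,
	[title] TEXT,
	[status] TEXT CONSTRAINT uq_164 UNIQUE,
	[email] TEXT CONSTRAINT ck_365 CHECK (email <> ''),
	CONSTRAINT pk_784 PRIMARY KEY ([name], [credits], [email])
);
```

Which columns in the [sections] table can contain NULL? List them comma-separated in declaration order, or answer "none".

- credits: CHECK does not forbid NULL (a CHECK constraint passes when its expression is NULL) → nullable.
- code: no NOT NULL constraint applies → nullable.
- room: declared NOT NULL → not nullable.
- due_date: CHECK does not forbid NULL (a CHECK constraint passes when its expression is NULL) → nullable.
- score: UNIQUE does not imply NOT NULL → nullable.
- section_id: declared NOT NULL → not nullable.
- term: UNIQUE does not imply NOT NULL → nullable.
- gpa: CHECK does not forbid NULL (a CHECK constraint passes when its expression is NULL) → nullable.
- title: declared NOT NULL → not nullable.
- section: DEFAULT only fills an omitted column; an explicit NULL is still allowed → nullable.

credits, code, due_date, score, term, gpa, section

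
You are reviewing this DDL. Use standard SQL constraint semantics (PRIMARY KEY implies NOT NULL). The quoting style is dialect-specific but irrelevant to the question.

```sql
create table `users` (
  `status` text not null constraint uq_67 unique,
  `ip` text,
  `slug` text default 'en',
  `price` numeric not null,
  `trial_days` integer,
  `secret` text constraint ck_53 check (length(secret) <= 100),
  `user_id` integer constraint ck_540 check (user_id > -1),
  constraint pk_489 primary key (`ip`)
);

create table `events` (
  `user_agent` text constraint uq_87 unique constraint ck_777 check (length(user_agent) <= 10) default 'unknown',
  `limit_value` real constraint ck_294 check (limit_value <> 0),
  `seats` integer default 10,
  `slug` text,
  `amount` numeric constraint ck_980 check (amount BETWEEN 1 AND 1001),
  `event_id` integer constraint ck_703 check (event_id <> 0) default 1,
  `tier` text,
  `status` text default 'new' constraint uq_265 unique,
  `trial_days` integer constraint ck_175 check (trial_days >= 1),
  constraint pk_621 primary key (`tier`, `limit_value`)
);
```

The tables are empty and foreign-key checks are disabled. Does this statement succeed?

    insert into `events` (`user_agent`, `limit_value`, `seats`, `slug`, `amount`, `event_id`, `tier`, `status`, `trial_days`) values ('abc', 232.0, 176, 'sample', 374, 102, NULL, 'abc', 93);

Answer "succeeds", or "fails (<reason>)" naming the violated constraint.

fails (NOT NULL on tier)

tier is explicitly set to NULL, but tier is part of the PRIMARY KEY (implied NOT NULL).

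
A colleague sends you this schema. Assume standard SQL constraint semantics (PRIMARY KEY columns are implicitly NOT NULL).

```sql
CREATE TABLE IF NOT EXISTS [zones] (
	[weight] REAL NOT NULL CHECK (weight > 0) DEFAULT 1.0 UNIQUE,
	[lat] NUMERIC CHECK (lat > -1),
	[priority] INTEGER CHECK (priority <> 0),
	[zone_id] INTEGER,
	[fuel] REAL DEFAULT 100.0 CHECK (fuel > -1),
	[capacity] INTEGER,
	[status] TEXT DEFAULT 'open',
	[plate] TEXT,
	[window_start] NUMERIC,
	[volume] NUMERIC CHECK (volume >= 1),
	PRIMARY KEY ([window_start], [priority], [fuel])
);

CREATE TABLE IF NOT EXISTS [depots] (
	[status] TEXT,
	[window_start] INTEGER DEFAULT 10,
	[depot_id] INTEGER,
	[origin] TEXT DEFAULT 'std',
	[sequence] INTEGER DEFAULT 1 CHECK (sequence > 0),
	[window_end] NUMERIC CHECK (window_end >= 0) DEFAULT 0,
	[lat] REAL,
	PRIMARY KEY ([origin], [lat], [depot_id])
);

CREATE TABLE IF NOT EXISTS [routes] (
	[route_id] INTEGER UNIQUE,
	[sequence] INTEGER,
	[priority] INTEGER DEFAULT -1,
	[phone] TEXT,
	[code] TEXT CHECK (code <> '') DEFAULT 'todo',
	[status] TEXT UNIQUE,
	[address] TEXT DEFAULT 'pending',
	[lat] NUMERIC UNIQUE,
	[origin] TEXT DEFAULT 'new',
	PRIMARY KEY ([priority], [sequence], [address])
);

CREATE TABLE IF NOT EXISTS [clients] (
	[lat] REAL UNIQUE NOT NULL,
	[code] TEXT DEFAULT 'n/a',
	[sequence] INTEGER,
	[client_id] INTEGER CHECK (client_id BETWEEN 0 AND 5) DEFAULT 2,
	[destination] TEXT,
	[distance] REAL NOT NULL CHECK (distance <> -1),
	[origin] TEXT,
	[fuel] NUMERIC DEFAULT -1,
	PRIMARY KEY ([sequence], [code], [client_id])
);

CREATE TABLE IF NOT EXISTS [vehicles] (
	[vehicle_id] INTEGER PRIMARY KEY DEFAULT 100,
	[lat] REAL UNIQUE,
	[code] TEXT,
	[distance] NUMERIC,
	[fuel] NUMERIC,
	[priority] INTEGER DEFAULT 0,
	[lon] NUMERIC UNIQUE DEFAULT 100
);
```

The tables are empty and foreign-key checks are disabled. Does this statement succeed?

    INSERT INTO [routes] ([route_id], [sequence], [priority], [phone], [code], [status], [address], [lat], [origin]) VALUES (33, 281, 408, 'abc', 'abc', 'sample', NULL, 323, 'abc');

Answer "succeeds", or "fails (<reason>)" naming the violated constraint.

fails (NOT NULL on address)

address is explicitly set to NULL, but address is part of the PRIMARY KEY (implied NOT NULL).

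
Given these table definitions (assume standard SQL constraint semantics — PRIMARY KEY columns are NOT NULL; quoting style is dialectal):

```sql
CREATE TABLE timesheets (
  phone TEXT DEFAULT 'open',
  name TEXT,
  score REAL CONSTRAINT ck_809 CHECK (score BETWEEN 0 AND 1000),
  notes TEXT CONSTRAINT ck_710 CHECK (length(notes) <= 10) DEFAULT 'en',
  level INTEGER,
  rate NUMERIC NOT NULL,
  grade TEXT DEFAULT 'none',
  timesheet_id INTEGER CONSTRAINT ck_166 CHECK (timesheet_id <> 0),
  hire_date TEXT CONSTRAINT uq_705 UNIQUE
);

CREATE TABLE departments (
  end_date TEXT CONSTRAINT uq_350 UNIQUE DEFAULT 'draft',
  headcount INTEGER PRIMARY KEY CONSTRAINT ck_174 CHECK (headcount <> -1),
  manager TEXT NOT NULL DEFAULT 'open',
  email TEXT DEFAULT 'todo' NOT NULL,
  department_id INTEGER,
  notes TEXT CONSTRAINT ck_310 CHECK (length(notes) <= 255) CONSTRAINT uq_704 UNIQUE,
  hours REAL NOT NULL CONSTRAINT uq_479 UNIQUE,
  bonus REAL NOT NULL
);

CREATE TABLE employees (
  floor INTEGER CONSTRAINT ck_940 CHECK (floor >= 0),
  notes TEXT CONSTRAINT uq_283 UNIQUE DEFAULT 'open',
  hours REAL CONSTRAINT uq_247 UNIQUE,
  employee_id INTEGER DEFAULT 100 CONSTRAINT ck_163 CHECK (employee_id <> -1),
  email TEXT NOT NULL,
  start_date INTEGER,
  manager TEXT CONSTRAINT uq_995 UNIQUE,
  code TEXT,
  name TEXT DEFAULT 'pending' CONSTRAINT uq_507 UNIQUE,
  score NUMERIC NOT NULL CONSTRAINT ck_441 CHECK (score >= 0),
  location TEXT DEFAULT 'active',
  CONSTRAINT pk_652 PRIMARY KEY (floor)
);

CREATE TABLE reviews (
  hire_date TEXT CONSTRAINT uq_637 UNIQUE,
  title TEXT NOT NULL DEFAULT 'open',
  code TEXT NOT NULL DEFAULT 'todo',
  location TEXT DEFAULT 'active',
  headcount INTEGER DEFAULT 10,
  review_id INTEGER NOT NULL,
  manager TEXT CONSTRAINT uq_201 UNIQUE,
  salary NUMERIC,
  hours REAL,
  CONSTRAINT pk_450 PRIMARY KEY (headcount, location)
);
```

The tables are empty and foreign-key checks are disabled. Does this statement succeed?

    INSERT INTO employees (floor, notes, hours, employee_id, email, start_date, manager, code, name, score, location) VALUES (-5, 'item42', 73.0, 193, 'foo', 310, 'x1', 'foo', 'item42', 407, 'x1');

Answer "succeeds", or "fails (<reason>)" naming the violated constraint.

The value -5 for floor violates CHECK (floor >= 0).

fails (CHECK on floor)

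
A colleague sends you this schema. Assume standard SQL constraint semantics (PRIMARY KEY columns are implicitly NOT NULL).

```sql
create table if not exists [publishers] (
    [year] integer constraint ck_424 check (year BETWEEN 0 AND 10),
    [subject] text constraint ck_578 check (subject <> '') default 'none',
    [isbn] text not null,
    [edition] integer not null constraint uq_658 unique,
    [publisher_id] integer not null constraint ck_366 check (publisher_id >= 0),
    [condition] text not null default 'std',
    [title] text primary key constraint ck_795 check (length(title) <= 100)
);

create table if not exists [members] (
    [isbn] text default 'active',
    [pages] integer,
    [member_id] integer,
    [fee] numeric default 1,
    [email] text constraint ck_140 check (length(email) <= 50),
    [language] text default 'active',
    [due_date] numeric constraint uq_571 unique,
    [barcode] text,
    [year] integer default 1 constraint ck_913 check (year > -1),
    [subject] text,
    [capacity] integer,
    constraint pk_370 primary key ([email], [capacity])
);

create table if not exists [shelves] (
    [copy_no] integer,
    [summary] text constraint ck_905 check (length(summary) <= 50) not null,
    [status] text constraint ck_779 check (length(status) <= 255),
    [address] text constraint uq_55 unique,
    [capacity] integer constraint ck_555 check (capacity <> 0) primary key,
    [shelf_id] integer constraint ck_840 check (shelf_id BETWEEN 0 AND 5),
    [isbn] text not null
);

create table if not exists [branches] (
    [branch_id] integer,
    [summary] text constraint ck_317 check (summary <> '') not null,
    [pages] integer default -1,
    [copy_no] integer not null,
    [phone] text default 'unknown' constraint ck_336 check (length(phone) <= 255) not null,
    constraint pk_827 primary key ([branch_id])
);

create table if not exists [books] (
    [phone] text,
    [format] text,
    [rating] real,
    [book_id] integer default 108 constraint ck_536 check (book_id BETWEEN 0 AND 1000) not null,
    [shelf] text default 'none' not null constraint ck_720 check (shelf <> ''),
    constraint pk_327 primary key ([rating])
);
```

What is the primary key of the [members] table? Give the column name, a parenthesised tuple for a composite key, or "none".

A table-level PRIMARY KEY clause names 2 columns: email, capacity.
This is a composite key — the combination is unique, not each column individually.

(email, capacity)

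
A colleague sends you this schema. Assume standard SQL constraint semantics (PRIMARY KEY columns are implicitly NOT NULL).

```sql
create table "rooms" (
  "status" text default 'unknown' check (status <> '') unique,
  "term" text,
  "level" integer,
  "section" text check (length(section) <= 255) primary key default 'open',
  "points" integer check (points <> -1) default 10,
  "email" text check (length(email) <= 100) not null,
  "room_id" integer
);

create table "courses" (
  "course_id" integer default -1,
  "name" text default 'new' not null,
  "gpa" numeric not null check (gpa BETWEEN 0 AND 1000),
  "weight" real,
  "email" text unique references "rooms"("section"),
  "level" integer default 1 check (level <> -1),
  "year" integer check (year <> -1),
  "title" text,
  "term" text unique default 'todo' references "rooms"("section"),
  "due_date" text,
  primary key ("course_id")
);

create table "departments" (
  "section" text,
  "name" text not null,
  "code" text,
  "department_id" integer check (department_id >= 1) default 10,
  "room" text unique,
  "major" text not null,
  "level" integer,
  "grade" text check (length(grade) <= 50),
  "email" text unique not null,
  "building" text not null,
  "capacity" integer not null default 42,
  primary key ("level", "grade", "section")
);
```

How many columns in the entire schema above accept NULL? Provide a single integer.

15

rooms: 5 nullable (status, term, level, points, room_id — PK (section) and explicit NOT NULL columns excluded).
courses: 7 nullable (weight, email, level, year, title, term, due_date — PK (course_id) and explicit NOT NULL columns excluded).
departments: 3 nullable (code, department_id, room — PK (level, grade, section) and explicit NOT NULL columns excluded).
Total: 5 + 7 + 3 = 15.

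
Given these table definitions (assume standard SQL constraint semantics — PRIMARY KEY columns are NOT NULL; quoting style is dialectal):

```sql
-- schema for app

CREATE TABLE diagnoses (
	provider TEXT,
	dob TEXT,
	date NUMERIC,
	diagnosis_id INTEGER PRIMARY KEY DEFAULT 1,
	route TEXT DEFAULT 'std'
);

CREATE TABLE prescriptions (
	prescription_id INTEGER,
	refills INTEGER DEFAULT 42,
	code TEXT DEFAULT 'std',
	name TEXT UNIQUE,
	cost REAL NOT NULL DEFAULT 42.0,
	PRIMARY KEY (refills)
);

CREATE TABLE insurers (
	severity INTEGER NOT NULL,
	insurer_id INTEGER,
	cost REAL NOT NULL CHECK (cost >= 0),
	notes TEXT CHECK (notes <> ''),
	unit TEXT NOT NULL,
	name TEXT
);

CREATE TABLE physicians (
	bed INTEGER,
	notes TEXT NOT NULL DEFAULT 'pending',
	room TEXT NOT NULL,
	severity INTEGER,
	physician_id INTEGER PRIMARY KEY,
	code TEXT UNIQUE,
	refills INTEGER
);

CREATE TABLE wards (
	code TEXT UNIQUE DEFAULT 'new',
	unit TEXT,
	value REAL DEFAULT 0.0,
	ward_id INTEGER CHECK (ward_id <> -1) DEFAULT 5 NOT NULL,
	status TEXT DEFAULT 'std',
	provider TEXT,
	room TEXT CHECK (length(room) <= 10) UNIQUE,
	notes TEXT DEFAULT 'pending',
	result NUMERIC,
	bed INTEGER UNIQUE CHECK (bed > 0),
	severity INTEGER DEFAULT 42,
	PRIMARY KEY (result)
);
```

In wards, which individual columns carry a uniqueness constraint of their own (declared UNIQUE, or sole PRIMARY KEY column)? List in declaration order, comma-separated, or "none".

- code: declared UNIQUE → unique.
- unit: no UNIQUE or single-column PK constraint.
- value: no UNIQUE or single-column PK constraint.
- ward_id: no UNIQUE or single-column PK constraint.
- status: no UNIQUE or single-column PK constraint.
- provider: no UNIQUE or single-column PK constraint.
- room: declared UNIQUE → unique.
- notes: no UNIQUE or single-column PK constraint.
- result: single-column PRIMARY KEY → unique.
- bed: declared UNIQUE → unique.
- severity: no UNIQUE or single-column PK constraint.

code, room, result, bed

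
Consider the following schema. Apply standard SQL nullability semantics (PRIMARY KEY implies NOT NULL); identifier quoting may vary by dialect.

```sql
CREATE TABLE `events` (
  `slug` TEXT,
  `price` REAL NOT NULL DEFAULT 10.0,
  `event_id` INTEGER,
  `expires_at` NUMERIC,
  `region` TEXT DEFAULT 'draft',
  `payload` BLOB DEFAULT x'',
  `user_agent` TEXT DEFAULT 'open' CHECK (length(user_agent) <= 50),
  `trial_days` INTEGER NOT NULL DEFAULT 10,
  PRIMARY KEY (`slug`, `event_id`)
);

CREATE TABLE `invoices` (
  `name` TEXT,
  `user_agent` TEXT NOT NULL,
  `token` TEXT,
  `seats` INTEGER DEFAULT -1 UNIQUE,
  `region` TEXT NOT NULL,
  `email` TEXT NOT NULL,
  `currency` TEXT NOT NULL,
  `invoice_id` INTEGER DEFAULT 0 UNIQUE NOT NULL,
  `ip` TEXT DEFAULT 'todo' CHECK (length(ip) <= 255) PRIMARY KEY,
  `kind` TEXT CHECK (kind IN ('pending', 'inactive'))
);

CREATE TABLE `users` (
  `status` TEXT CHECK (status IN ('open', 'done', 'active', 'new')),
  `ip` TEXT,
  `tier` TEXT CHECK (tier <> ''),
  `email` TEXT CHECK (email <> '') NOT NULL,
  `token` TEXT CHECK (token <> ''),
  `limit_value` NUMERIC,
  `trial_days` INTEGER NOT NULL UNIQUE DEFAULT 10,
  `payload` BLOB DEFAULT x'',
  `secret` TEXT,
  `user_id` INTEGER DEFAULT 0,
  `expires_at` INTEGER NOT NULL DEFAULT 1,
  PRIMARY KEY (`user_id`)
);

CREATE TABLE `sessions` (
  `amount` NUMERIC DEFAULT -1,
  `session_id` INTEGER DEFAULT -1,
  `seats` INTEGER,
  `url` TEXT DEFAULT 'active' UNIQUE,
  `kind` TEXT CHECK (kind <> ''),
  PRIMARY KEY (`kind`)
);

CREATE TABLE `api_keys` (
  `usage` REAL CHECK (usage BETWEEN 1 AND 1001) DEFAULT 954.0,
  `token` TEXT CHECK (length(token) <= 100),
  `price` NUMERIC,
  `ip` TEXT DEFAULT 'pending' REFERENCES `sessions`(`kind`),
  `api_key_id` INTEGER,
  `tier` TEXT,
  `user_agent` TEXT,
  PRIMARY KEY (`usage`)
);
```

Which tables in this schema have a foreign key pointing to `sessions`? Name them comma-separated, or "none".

api_keys

- api_keys.ip references sessions(kind).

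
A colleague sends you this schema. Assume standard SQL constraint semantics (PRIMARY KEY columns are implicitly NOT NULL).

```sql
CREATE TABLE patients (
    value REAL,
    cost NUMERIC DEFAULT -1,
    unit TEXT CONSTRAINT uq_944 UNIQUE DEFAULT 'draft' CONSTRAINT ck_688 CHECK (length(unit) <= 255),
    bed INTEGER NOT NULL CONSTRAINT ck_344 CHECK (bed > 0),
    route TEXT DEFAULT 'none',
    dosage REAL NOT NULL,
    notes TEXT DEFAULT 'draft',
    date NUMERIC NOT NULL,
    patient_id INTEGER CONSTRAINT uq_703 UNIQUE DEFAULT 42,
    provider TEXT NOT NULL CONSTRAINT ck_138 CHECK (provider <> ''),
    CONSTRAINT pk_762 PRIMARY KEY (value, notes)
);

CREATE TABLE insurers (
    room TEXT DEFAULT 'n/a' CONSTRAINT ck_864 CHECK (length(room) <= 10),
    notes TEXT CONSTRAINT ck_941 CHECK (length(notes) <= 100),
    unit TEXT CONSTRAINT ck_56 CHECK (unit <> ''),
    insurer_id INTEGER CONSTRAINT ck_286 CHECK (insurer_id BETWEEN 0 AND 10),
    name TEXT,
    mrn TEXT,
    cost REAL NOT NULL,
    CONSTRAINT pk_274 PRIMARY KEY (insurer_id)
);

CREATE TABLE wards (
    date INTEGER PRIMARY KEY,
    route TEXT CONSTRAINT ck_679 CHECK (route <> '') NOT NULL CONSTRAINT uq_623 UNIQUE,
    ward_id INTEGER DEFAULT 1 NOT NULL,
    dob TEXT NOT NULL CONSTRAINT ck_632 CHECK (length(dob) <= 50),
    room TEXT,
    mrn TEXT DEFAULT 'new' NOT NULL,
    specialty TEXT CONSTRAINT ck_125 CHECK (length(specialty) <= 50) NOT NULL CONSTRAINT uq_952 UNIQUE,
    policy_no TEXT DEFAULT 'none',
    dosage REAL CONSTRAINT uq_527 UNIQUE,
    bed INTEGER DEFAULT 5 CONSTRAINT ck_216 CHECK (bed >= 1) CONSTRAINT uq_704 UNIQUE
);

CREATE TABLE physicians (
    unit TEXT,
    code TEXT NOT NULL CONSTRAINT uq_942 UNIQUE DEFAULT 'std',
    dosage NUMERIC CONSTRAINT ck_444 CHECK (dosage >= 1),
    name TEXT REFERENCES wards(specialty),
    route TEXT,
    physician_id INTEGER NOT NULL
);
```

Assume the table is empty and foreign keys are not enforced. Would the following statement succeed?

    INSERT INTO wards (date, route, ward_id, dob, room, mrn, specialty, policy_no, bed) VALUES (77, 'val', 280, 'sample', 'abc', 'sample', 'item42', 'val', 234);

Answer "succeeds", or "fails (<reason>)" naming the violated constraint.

succeeds

NOT NULL columns: date is supplied; dob is supplied; mrn is supplied; route is supplied; specialty is supplied; ward_id is supplied.
CHECK constraints: 'val' satisfies (route <> ''); 'sample' satisfies (length(dob) <= 50); 'item42' satisfies (length(specialty) <= 50); 234 satisfies (bed >= 1).
No constraint is violated.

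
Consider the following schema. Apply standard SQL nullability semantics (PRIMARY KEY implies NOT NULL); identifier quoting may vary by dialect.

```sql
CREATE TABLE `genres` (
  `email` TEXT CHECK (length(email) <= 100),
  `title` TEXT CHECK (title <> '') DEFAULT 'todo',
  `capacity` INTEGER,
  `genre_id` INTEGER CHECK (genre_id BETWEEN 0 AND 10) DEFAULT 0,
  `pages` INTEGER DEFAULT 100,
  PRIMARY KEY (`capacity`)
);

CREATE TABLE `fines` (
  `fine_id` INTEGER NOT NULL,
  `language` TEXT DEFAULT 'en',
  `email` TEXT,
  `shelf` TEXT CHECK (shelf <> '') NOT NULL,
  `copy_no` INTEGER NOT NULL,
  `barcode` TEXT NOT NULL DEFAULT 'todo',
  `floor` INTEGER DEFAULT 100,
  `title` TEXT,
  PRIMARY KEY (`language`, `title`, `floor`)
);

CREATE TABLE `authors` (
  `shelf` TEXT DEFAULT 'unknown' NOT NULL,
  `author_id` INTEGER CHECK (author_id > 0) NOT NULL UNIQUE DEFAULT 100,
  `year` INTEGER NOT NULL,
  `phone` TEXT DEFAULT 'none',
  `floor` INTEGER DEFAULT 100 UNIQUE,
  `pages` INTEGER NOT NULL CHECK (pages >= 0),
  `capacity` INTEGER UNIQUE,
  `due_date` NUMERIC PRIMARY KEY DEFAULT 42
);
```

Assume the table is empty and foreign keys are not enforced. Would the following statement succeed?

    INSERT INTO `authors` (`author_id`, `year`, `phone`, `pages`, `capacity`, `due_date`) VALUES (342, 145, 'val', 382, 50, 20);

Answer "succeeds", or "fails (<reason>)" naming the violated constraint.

NOT NULL columns: author_id is supplied; due_date is supplied; pages is supplied; shelf defaults to 'unknown'; year is supplied.
CHECK constraints: 342 satisfies (author_id > 0); 382 satisfies (pages >= 0).
No constraint is violated.

succeeds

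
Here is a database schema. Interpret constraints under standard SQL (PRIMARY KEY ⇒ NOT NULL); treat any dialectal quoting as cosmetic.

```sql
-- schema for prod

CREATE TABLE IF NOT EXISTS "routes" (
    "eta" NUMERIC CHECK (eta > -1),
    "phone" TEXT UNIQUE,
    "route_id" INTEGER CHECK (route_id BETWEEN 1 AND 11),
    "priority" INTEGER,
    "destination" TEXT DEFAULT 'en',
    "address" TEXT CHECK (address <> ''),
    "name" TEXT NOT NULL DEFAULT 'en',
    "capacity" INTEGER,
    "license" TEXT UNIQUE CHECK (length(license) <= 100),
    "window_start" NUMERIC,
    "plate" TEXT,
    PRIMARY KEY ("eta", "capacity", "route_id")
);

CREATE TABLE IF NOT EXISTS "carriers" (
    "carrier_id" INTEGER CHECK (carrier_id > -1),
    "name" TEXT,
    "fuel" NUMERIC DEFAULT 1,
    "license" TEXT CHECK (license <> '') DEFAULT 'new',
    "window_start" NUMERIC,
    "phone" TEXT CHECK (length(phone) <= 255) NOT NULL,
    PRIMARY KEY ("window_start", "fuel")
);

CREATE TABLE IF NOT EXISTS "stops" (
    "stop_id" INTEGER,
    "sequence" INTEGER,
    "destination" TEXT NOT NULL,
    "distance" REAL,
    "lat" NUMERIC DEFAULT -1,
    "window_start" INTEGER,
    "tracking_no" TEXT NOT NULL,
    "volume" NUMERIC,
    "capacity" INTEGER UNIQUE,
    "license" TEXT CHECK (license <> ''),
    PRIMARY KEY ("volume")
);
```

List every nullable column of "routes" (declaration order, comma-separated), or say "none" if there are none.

phone, priority, destination, address, license, window_start, plate

- eta: part of the PRIMARY KEY, which implies NOT NULL → not nullable.
- phone: UNIQUE does not imply NOT NULL → nullable.
- route_id: part of the PRIMARY KEY, which implies NOT NULL → not nullable.
- priority: no NOT NULL constraint applies → nullable.
- destination: DEFAULT only fills an omitted column; an explicit NULL is still allowed → nullable.
- address: CHECK does not forbid NULL (a CHECK constraint passes when its expression is NULL) → nullable.
- name: declared NOT NULL → not nullable.
- capacity: part of the PRIMARY KEY, which implies NOT NULL → not nullable.
- license: CHECK does not forbid NULL (a CHECK constraint passes when its expression is NULL) → nullable.
- window_start: no NOT NULL constraint applies → nullable.
- plate: no NOT NULL constraint applies → nullable.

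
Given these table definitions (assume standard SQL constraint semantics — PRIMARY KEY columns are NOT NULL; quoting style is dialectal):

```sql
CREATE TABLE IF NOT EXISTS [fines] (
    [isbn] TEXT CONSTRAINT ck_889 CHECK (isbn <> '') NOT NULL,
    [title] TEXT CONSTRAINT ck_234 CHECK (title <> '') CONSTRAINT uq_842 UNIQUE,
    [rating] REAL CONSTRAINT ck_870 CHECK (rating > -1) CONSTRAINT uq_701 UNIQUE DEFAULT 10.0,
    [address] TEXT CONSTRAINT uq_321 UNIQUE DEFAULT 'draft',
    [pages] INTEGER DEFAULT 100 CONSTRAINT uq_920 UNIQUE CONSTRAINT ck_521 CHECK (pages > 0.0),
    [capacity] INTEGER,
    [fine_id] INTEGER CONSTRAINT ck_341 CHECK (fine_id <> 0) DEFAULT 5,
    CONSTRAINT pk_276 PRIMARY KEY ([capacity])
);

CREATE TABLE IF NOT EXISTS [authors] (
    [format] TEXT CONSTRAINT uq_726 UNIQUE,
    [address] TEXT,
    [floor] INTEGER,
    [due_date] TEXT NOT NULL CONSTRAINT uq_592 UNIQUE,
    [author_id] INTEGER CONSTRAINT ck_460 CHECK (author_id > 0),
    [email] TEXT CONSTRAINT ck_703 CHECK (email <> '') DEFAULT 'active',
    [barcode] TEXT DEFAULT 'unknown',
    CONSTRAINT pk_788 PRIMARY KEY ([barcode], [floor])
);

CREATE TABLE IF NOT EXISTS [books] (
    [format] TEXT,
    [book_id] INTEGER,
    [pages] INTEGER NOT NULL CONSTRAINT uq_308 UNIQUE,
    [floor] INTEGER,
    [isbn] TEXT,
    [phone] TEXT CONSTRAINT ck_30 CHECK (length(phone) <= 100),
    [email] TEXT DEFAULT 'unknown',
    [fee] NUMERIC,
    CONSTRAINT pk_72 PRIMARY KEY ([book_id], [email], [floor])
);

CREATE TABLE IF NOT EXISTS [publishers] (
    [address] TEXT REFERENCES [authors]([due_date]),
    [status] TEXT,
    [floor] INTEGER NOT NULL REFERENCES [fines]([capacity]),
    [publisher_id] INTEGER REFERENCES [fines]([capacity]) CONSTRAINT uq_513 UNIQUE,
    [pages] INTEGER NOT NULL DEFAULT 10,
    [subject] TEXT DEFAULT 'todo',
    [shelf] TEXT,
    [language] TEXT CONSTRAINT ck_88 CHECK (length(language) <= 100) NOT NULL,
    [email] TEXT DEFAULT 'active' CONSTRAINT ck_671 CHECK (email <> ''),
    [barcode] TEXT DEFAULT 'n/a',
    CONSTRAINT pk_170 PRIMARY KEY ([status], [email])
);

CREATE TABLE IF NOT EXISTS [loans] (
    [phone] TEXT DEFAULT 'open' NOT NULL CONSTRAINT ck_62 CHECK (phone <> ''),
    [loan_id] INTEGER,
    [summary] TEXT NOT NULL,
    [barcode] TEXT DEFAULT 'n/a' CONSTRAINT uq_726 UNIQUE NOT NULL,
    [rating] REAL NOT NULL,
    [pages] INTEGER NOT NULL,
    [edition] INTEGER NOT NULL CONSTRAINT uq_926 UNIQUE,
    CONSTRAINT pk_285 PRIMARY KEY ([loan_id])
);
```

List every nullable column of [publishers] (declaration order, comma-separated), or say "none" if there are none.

address, publisher_id, subject, shelf, barcode

- address: a foreign key column may be NULL unless separately constrained → nullable.
- status: part of the PRIMARY KEY, which implies NOT NULL → not nullable.
- floor: declared NOT NULL → not nullable.
- publisher_id: a foreign key column may be NULL unless separately constrained → nullable.
- pages: declared NOT NULL → not nullable.
- subject: DEFAULT only fills an omitted column; an explicit NULL is still allowed → nullable.
- shelf: no NOT NULL constraint applies → nullable.
- language: declared NOT NULL → not nullable.
- email: part of the PRIMARY KEY, which implies NOT NULL → not nullable.
- barcode: DEFAULT only fills an omitted column; an explicit NULL is still allowed → nullable.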